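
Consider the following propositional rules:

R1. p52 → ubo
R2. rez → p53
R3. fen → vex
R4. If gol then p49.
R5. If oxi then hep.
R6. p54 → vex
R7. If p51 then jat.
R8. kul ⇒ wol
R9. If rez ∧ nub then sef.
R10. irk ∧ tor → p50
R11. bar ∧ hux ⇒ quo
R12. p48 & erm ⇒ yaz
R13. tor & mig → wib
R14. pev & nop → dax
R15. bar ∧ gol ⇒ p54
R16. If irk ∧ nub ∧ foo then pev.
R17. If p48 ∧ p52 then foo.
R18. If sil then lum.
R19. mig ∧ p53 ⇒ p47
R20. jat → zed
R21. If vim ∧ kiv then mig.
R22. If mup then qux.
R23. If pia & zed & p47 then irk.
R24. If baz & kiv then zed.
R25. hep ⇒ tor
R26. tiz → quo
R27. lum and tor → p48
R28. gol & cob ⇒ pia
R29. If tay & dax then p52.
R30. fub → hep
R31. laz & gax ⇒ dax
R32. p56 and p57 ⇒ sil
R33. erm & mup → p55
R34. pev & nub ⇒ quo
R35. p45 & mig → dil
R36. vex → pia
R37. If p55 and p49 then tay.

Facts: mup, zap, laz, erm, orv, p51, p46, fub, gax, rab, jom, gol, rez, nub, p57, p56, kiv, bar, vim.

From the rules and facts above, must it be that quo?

p53  (by R2: rez)
p49  (by R4: gol)
jat  (by R7: p51)
p54  (by R15: bar, gol)
zed  (by R20: jat)
mig  (by R21: vim, kiv)
hep  (by R30: fub)
dax  (by R31: laz, gax)
sil  (by R32: p56, p57)
p55  (by R33: erm, mup)
tay  (by R37: p55, p49)
vex  (by R6: p54)
lum  (by R18: sil)
p47  (by R19: mig, p53)
tor  (by R25: hep)
p48  (by R27: lum, tor)
p52  (by R29: tay, dax)
pia  (by R36: vex)
foo  (by R17: p48, p52)
irk  (by R23: pia, zed, p47)
pev  (by R16: irk, nub, foo)
quo  (by R34: pev, nub)

Yes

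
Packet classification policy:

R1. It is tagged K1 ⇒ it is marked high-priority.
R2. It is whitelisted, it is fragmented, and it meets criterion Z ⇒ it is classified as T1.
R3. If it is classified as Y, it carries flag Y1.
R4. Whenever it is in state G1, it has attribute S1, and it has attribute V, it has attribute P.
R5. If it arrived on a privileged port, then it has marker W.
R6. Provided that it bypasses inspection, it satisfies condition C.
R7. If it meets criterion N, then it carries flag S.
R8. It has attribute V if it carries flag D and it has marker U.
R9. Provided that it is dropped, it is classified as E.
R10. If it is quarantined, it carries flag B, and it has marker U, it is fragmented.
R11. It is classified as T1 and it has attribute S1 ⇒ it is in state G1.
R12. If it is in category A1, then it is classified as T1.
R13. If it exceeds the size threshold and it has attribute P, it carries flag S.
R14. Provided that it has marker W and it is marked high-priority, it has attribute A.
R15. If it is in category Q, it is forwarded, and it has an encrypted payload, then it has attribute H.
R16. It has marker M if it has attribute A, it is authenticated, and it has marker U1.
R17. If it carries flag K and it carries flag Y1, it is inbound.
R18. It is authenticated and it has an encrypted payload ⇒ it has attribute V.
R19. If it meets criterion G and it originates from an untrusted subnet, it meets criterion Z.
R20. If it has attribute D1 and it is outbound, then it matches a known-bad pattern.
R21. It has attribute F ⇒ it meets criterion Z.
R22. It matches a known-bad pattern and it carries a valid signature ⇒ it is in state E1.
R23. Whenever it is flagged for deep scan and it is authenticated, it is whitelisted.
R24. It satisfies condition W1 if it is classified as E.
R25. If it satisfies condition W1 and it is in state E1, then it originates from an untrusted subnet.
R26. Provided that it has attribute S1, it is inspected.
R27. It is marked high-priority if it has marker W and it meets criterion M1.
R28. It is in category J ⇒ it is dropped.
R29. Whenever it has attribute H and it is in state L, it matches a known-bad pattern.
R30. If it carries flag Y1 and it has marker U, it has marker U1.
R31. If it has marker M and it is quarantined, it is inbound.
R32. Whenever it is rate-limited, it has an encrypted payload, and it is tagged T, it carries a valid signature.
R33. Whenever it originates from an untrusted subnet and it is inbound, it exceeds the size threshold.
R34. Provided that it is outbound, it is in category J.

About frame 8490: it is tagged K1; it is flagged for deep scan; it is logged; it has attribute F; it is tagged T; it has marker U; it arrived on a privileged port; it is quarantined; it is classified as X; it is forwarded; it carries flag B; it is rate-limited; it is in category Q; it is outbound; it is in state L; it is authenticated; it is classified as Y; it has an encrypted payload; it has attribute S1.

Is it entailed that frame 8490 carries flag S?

Yes

By R1 (it is tagged K1): it is marked high-priority.
By R3 (it is classified as Y): it carries flag Y1.
By R5 (it arrived on a privileged port): it has marker W.
By R10 (it is quarantined, it carries flag B, it has marker U): it is fragmented.
By R14 (it has marker W, it is marked high-priority): it has attribute A.
By R15 (it is in category Q, it is forwarded, it has an encrypted payload): it has attribute H.
By R18 (it is authenticated, it has an encrypted payload): it has attribute V.
By R21 (it has attribute F): it meets criterion Z.
By R23 (it is flagged for deep scan, it is authenticated): it is whitelisted.
By R29 (it has attribute H, it is in state L): it matches a known-bad pattern.
By R30 (it carries flag Y1, it has marker U): it has marker U1.
By R32 (it is rate-limited, it has an encrypted payload, it is tagged T): it carries a valid signature.
By R34 (it is outbound): it is in category J.
By R2 (it is whitelisted, it is fragmented, it meets criterion Z): it is classified as T1.
By R11 (it is classified as T1, it has attribute S1): it is in state G1.
By R16 (it has attribute A, it is authenticated, it has marker U1): it has marker M.
By R22 (it matches a known-bad pattern, it carries a valid signature): it is in state E1.
By R28 (it is in category J): it is dropped.
By R31 (it has marker M, it is quarantined): it is inbound.
By R4 (it is in state G1, it has attribute S1, it has attribute V): it has attribute P.
By R9 (it is dropped): it is classified as E.
By R24 (it is classified as E): it satisfies condition W1.
By R25 (it satisfies condition W1, it is in state E1): it originates from an untrusted subnet.
By R33 (it originates from an untrusted subnet, it is inbound): it exceeds the size threshold.
By R13 (it exceeds the size threshold, it has attribute P): it carries flag S.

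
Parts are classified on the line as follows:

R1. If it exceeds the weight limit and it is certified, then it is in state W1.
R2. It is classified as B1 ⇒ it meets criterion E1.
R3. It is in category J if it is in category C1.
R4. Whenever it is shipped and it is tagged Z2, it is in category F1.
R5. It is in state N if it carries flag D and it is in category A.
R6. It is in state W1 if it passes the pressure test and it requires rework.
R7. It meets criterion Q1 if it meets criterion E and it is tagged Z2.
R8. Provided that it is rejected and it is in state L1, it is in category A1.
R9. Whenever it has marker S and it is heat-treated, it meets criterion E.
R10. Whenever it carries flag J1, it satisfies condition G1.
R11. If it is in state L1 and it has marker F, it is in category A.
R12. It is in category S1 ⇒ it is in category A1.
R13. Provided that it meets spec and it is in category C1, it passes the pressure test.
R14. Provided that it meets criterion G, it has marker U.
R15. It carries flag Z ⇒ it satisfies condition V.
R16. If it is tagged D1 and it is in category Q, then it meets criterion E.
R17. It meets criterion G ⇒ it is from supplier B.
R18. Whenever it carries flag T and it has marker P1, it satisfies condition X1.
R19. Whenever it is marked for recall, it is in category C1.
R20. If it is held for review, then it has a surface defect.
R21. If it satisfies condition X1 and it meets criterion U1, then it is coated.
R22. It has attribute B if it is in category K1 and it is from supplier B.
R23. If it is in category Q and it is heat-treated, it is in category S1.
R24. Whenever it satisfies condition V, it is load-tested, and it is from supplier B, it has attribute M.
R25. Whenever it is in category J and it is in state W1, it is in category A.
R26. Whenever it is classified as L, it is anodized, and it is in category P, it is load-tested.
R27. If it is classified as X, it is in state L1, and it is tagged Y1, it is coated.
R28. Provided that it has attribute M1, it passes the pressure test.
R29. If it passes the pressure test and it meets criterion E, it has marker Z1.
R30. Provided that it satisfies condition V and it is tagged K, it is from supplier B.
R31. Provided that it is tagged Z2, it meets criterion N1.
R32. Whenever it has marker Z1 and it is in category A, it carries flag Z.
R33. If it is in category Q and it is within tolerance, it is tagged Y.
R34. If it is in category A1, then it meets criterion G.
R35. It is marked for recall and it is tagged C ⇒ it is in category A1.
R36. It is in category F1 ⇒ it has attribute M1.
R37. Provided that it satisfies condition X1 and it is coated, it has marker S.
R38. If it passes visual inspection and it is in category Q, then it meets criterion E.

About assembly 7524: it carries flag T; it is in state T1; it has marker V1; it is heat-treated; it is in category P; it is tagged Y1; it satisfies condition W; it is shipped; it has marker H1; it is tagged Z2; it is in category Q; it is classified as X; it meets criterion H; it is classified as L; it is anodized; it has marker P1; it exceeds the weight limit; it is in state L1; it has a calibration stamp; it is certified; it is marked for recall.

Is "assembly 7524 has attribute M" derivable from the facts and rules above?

By R1 (it exceeds the weight limit, it is certified): it is in state W1.
By R4 (it is shipped, it is tagged Z2): it is in category F1.
By R18 (it carries flag T, it has marker P1): it satisfies condition X1.
By R19 (it is marked for recall): it is in category C1.
By R23 (it is in category Q, it is heat-treated): it is in category S1.
By R26 (it is classified as L, it is anodized, it is in category P): it is load-tested.
By R27 (it is classified as X, it is in state L1, it is tagged Y1): it is coated.
By R36 (it is in category F1): it has attribute M1.
By R37 (it satisfies condition X1, it is coated): it has marker S.
By R3 (it is in category C1): it is in category J.
By R9 (it has marker S, it is heat-treated): it meets criterion E.
By R12 (it is in category S1): it is in category A1.
By R25 (it is in category J, it is in state W1): it is in category A.
By R28 (it has attribute M1): it passes the pressure test.
By R29 (it passes the pressure test, it meets criterion E): it has marker Z1.
By R32 (it has marker Z1, it is in category A): it carries flag Z.
By R34 (it is in category A1): it meets criterion G.
By R15 (it carries flag Z): it satisfies condition V.
By R17 (it meets criterion G): it is from supplier B.
By R24 (it satisfies condition V, it is load-tested, it is from supplier B): it has attribute M.

Yes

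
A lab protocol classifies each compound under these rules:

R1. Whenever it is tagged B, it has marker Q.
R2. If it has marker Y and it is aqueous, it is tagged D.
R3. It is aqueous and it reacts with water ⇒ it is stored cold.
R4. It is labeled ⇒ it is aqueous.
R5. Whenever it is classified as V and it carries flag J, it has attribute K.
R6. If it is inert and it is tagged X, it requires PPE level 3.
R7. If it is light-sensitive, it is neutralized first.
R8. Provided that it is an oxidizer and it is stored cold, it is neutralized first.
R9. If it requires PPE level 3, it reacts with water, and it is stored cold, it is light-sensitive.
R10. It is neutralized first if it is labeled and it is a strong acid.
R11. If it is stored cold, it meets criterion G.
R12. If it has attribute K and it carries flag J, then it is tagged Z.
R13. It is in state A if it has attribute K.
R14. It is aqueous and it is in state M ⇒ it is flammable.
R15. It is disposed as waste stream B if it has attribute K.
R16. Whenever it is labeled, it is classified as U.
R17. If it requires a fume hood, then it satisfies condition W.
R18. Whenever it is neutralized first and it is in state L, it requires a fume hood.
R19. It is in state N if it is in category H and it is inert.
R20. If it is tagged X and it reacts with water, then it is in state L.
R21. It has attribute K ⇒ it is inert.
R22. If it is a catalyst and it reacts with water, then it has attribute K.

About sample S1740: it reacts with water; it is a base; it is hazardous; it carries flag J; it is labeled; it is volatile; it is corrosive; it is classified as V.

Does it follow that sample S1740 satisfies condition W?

Forward chaining from the given facts derives: is aqueous, has attribute K, is tagged Z, is in state A, is disposed as waste stream B, is classified as U, is inert, is stored cold, meets criterion G.
The only rule concluding "it satisfies condition W" is R17, which needs "it requires a fume hood"; that is never established.

No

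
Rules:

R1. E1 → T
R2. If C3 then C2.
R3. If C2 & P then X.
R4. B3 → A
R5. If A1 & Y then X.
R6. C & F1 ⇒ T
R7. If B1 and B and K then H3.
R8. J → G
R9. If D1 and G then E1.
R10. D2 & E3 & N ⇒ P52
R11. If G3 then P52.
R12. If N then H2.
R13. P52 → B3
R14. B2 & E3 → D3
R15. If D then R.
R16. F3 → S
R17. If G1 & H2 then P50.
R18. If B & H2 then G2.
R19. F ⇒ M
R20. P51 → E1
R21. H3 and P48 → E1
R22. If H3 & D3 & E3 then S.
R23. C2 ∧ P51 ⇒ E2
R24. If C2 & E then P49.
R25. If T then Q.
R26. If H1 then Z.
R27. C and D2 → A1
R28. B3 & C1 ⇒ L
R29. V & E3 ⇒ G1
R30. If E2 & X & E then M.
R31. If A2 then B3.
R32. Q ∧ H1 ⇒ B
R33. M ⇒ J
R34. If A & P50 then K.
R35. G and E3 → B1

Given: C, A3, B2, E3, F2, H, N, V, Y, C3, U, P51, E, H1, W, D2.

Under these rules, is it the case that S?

Yes

C2  (by R2: C3)
P52  (by R10: D2, E3, N)
H2  (by R12: N)
B3  (by R13: P52)
D3  (by R14: B2, E3)
E1  (by R20: P51)
E2  (by R23: C2, P51)
A1  (by R27: C, D2)
G1  (by R29: V, E3)
T  (by R1: E1)
A  (by R4: B3)
X  (by R5: A1, Y)
P50  (by R17: G1, H2)
Q  (by R25: T)
M  (by R30: E2, X, E)
B  (by R32: Q, H1)
J  (by R33: M)
K  (by R34: A, P50)
G  (by R8: J)
B1  (by R35: G, E3)
H3  (by R7: B1, B, K)
S  (by R22: H3, D3, E3)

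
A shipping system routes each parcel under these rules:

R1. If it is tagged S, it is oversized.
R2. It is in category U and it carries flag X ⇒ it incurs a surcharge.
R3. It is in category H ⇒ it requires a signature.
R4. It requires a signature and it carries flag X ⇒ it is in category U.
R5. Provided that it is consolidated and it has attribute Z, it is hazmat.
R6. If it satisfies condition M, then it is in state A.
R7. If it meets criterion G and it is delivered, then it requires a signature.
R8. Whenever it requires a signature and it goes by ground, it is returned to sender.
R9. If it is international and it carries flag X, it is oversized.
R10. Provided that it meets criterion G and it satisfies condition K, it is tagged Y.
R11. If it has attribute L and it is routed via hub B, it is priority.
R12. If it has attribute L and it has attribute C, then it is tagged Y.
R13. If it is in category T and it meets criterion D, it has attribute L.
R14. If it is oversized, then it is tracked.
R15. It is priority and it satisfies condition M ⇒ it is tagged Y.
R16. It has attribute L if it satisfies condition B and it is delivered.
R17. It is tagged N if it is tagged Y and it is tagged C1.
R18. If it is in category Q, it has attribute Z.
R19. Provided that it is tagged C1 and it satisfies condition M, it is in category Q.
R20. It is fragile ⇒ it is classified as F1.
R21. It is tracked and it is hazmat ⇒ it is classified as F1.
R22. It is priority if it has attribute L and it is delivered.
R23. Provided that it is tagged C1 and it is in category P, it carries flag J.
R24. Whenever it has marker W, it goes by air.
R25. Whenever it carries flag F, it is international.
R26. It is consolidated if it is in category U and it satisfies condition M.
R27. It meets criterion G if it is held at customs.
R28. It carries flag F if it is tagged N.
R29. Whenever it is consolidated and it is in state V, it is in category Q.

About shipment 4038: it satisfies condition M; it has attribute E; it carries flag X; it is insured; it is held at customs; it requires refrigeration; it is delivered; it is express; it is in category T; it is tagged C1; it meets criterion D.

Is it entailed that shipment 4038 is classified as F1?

By R13 (it is in category T, it meets criterion D): it has attribute L.
By R19 (it is tagged C1, it satisfies condition M): it is in category Q.
By R22 (it has attribute L, it is delivered): it is priority.
By R27 (it is held at customs): it meets criterion G.
By R7 (it meets criterion G, it is delivered): it requires a signature.
By R15 (it is priority, it satisfies condition M): it is tagged Y.
By R17 (it is tagged Y, it is tagged C1): it is tagged N.
By R18 (it is in category Q): it has attribute Z.
By R28 (it is tagged N): it carries flag F.
By R4 (it requires a signature, it carries flag X): it is in category U.
By R25 (it carries flag F): it is international.
By R26 (it is in category U, it satisfies condition M): it is consolidated.
By R5 (it is consolidated, it has attribute Z): it is hazmat.
By R9 (it is international, it carries flag X): it is oversized.
By R14 (it is oversized): it is tracked.
By R21 (it is tracked, it is hazmat): it is classified as F1.

Yes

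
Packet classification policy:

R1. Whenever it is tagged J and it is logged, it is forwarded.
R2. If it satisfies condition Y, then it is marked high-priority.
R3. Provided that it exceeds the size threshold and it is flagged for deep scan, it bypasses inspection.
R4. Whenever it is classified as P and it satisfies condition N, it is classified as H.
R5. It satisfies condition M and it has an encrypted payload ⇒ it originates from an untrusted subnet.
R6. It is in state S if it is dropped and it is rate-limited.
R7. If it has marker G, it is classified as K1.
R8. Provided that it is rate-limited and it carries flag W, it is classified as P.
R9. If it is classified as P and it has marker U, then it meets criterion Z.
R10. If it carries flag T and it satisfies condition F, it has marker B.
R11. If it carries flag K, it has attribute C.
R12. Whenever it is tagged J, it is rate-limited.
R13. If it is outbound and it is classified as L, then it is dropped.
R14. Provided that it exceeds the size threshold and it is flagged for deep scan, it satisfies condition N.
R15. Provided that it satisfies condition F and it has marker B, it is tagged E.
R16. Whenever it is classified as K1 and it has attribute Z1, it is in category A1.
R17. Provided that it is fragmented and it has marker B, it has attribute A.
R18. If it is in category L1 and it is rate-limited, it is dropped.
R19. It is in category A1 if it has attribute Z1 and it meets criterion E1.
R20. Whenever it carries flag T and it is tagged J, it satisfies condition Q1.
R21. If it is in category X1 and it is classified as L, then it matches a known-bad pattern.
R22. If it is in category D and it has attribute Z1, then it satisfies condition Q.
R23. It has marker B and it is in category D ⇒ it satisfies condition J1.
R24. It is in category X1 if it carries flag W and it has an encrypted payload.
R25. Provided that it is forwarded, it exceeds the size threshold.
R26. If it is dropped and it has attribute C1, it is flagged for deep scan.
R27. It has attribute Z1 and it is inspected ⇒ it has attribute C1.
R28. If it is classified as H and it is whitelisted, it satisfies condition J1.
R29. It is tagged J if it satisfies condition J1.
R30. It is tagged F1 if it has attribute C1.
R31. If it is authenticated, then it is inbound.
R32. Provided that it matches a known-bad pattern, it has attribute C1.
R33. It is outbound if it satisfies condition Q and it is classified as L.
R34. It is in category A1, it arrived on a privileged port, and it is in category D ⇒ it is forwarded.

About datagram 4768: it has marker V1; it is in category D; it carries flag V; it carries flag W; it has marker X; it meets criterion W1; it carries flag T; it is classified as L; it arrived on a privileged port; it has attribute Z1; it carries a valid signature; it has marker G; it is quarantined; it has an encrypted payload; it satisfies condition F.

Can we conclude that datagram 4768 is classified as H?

By R7 (it has marker G): it is classified as K1.
By R10 (it carries flag T, it satisfies condition F): it has marker B.
By R16 (it is classified as K1, it has attribute Z1): it is in category A1.
By R22 (it is in category D, it has attribute Z1): it satisfies condition Q.
By R23 (it has marker B, it is in category D): it satisfies condition J1.
By R24 (it carries flag W, it has an encrypted payload): it is in category X1.
By R29 (it satisfies condition J1): it is tagged J.
By R33 (it satisfies condition Q, it is classified as L): it is outbound.
By R34 (it is in category A1, it arrived on a privileged port, it is in category D): it is forwarded.
By R12 (it is tagged J): it is rate-limited.
By R13 (it is outbound, it is classified as L): it is dropped.
By R21 (it is in category X1, it is classified as L): it matches a known-bad pattern.
By R25 (it is forwarded): it exceeds the size threshold.
By R32 (it matches a known-bad pattern): it has attribute C1.
By R8 (it is rate-limited, it carries flag W): it is classified as P.
By R26 (it is dropped, it has attribute C1): it is flagged for deep scan.
By R14 (it exceeds the size threshold, it is flagged for deep scan): it satisfies condition N.
By R4 (it is classified as P, it satisfies condition N): it is classified as H.

Yes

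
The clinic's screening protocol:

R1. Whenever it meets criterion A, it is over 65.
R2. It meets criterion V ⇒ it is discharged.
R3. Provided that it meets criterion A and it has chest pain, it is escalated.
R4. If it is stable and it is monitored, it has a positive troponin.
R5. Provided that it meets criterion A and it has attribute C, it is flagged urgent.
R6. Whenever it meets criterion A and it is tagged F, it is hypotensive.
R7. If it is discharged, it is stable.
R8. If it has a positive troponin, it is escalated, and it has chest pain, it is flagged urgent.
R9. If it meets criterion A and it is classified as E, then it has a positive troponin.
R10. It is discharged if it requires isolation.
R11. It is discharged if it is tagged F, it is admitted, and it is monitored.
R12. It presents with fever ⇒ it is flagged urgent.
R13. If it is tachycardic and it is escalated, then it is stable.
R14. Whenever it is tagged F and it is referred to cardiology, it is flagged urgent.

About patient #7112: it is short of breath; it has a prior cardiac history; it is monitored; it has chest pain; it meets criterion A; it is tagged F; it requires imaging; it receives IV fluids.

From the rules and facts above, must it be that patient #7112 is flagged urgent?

No

Forward chaining from the given facts derives: is over 65, is escalated, is hypotensive.
Rules concluding "it is flagged urgent": R5 needs "it has attribute C"; R8 needs "it has a positive troponin"; R12 needs "it presents with fever"; R14 needs "it is referred to cardiology" — none of these are established.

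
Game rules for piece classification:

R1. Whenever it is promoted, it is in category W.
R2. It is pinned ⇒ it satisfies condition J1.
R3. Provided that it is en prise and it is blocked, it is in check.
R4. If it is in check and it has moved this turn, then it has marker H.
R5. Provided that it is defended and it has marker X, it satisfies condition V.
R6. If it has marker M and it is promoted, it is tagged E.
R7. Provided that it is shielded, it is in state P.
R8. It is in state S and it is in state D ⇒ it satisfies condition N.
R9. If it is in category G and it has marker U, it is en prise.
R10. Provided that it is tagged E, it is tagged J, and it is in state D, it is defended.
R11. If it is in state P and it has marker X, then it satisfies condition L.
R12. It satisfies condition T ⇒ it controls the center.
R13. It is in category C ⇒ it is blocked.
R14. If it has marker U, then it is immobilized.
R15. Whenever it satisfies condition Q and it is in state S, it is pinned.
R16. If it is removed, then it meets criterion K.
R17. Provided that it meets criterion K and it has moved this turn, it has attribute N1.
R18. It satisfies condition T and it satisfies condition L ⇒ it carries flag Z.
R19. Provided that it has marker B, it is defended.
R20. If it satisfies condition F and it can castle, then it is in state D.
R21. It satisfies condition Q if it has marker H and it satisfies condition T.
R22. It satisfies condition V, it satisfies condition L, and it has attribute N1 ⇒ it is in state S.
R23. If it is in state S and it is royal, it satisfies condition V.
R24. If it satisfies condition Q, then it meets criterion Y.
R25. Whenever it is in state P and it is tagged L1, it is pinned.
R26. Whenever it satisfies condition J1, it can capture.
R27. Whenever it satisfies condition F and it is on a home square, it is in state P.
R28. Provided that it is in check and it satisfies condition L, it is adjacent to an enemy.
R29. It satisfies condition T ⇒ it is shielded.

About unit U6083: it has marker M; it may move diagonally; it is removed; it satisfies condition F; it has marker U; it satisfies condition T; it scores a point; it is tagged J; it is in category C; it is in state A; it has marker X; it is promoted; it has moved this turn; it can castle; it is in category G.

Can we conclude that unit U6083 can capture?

By R6 (it has marker M, it is promoted): it is tagged E.
By R9 (it is in category G, it has marker U): it is en prise.
By R13 (it is in category C): it is blocked.
By R16 (it is removed): it meets criterion K.
By R17 (it meets criterion K, it has moved this turn): it has attribute N1.
By R20 (it satisfies condition F, it can castle): it is in state D.
By R29 (it satisfies condition T): it is shielded.
By R3 (it is en prise, it is blocked): it is in check.
By R4 (it is in check, it has moved this turn): it has marker H.
By R7 (it is shielded): it is in state P.
By R10 (it is tagged E, it is tagged J, it is in state D): it is defended.
By R11 (it is in state P, it has marker X): it satisfies condition L.
By R21 (it has marker H, it satisfies condition T): it satisfies condition Q.
By R5 (it is defended, it has marker X): it satisfies condition V.
By R22 (it satisfies condition V, it satisfies condition L, it has attribute N1): it is in state S.
By R15 (it satisfies condition Q, it is in state S): it is pinned.
By R2 (it is pinned): it satisfies condition J1.
By R26 (it satisfies condition J1): it can capture.

Yes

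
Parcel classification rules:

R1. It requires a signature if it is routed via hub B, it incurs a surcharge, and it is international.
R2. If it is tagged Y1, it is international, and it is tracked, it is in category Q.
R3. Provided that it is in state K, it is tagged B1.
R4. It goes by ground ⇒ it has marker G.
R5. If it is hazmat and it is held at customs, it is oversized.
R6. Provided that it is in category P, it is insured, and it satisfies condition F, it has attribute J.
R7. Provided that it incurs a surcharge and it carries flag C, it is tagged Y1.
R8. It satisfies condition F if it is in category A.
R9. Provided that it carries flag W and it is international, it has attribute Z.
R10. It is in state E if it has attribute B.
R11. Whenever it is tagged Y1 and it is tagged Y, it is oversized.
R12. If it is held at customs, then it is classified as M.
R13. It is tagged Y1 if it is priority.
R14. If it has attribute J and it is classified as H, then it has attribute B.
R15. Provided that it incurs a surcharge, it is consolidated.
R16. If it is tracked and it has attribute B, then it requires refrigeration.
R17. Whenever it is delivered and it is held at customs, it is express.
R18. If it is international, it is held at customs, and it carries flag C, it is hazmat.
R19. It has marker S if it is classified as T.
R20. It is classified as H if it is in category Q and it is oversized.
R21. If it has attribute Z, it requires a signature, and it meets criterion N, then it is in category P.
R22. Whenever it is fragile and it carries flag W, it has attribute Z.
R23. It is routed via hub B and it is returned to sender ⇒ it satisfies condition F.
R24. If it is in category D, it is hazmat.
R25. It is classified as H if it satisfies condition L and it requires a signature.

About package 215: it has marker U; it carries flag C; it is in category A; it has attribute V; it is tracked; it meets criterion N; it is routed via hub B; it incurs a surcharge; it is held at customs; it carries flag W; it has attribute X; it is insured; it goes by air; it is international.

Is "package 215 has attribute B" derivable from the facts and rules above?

By R1 (it is routed via hub B, it incurs a surcharge, it is international): it requires a signature.
By R7 (it incurs a surcharge, it carries flag C): it is tagged Y1.
By R8 (it is in category A): it satisfies condition F.
By R9 (it carries flag W, it is international): it has attribute Z.
By R18 (it is international, it is held at customs, it carries flag C): it is hazmat.
By R21 (it has attribute Z, it requires a signature, it meets criterion N): it is in category P.
By R2 (it is tagged Y1, it is international, it is tracked): it is in category Q.
By R5 (it is hazmat, it is held at customs): it is oversized.
By R6 (it is in category P, it is insured, it satisfies condition F): it has attribute J.
By R20 (it is in category Q, it is oversized): it is classified as H.
By R14 (it has attribute J, it is classified as H): it has attribute B.

Yes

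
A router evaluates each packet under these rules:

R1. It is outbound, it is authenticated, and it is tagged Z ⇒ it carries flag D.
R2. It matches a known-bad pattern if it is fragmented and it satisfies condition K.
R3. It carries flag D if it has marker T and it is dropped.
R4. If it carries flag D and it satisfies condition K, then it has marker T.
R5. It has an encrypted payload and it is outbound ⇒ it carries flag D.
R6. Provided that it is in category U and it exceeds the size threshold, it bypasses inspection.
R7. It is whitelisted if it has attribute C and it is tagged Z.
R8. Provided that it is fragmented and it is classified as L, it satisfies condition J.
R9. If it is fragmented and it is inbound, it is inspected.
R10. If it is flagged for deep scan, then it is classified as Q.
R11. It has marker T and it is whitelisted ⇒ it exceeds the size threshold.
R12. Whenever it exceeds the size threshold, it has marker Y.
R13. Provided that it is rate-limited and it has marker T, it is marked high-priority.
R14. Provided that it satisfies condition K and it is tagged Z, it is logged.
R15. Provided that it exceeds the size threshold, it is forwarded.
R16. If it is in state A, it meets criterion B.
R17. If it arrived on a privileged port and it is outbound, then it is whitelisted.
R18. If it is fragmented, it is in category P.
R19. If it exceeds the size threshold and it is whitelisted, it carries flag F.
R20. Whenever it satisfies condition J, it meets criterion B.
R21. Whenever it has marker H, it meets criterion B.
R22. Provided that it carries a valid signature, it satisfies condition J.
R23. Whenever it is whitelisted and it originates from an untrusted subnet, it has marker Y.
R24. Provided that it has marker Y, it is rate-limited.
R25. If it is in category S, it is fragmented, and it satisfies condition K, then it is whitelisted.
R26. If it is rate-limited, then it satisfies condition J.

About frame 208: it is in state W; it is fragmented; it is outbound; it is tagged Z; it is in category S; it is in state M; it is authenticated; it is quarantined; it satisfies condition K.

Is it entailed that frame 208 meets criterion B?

Yes

By R1 (it is outbound, it is authenticated, it is tagged Z): it carries flag D.
By R4 (it carries flag D, it satisfies condition K): it has marker T.
By R25 (it is in category S, it is fragmented, it satisfies condition K): it is whitelisted.
By R11 (it has marker T, it is whitelisted): it exceeds the size threshold.
By R12 (it exceeds the size threshold): it has marker Y.
By R24 (it has marker Y): it is rate-limited.
By R26 (it is rate-limited): it satisfies condition J.
By R20 (it satisfies condition J): it meets criterion B.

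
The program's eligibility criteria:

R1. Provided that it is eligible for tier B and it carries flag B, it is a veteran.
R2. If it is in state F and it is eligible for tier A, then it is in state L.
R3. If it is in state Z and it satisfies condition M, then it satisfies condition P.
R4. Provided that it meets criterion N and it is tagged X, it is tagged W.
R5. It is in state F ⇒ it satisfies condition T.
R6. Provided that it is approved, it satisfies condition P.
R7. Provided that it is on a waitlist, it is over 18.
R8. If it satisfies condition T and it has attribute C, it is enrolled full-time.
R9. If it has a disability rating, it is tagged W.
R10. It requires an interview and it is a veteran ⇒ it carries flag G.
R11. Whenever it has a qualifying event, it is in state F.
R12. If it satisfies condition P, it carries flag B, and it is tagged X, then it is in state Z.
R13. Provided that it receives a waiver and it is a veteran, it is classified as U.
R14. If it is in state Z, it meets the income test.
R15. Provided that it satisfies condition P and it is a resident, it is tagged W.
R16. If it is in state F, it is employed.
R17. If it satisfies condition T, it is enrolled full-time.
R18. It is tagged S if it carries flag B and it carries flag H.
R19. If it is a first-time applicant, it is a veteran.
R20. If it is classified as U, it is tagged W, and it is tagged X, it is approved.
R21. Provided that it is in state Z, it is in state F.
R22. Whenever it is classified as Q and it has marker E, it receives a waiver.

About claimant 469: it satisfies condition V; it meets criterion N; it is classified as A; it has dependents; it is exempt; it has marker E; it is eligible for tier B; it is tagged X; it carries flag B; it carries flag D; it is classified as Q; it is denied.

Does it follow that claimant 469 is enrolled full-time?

By R1 (it is eligible for tier B, it carries flag B): it is a veteran.
By R4 (it meets criterion N, it is tagged X): it is tagged W.
By R22 (it is classified as Q, it has marker E): it receives a waiver.
By R13 (it receives a waiver, it is a veteran): it is classified as U.
By R20 (it is classified as U, it is tagged W, it is tagged X): it is approved.
By R6 (it is approved): it satisfies condition P.
By R12 (it satisfies condition P, it carries flag B, it is tagged X): it is in state Z.
By R21 (it is in state Z): it is in state F.
By R5 (it is in state F): it satisfies condition T.
By R17 (it satisfies condition T): it is enrolled full-time.

Yes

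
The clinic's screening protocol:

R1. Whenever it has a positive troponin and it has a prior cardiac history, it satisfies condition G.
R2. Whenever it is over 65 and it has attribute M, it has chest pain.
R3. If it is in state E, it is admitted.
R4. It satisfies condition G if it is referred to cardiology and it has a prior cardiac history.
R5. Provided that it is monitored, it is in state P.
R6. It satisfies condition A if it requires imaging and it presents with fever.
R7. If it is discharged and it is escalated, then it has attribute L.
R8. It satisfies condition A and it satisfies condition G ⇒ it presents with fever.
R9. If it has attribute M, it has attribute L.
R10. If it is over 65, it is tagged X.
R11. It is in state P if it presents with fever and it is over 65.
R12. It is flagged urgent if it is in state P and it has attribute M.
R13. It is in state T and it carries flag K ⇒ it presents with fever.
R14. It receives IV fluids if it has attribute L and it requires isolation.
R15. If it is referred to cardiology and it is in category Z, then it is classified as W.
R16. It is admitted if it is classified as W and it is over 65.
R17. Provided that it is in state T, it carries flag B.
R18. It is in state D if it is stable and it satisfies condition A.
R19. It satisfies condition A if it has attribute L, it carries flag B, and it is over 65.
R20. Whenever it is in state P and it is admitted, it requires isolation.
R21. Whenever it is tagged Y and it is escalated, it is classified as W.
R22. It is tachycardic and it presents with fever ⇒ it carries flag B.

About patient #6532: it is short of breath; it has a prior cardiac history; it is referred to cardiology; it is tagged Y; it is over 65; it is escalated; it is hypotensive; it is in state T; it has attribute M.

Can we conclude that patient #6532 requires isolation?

Yes

By R4 (it is referred to cardiology, it has a prior cardiac history): it satisfies condition G.
By R9 (it has attribute M): it has attribute L.
By R17 (it is in state T): it carries flag B.
By R19 (it has attribute L, it carries flag B, it is over 65): it satisfies condition A.
By R21 (it is tagged Y, it is escalated): it is classified as W.
By R8 (it satisfies condition A, it satisfies condition G): it presents with fever.
By R11 (it presents with fever, it is over 65): it is in state P.
By R16 (it is classified as W, it is over 65): it is admitted.
By R20 (it is in state P, it is admitted): it requires isolation.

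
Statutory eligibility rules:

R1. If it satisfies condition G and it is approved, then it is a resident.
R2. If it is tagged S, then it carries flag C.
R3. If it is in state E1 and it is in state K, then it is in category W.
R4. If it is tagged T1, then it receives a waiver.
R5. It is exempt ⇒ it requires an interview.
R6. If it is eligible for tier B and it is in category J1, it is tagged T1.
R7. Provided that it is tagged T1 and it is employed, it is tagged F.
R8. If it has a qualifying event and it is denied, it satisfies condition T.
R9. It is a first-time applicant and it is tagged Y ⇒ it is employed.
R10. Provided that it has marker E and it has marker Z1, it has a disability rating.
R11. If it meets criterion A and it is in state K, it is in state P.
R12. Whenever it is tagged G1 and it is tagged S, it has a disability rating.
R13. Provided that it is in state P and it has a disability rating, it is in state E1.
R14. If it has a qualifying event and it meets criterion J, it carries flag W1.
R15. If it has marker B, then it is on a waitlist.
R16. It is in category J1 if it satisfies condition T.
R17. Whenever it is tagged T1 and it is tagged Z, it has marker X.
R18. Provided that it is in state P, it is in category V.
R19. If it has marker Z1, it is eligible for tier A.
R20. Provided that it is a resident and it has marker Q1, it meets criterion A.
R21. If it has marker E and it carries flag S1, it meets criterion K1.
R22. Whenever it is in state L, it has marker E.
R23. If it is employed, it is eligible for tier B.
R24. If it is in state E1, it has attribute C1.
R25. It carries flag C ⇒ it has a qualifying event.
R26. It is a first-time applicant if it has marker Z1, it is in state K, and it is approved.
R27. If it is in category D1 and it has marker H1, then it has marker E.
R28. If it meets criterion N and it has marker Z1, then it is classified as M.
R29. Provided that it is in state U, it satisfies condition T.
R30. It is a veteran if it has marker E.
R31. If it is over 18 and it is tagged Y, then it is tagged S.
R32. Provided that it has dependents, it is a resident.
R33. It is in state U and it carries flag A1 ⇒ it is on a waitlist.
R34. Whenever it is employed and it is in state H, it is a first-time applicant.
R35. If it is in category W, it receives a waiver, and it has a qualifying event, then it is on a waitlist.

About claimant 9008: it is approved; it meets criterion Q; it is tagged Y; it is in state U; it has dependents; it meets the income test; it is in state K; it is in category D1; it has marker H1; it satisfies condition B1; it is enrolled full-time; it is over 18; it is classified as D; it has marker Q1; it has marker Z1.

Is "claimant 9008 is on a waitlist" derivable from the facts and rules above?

Yes

By R26 (it has marker Z1, it is in state K, it is approved): it is a first-time applicant.
By R27 (it is in category D1, it has marker H1): it has marker E.
By R29 (it is in state U): it satisfies condition T.
By R31 (it is over 18, it is tagged Y): it is tagged S.
By R32 (it has dependents): it is a resident.
By R2 (it is tagged S): it carries flag C.
By R9 (it is a first-time applicant, it is tagged Y): it is employed.
By R10 (it has marker E, it has marker Z1): it has a disability rating.
By R16 (it satisfies condition T): it is in category J1.
By R20 (it is a resident, it has marker Q1): it meets criterion A.
By R23 (it is employed): it is eligible for tier B.
By R25 (it carries flag C): it has a qualifying event.
By R6 (it is eligible for tier B, it is in category J1): it is tagged T1.
By R11 (it meets criterion A, it is in state K): it is in state P.
By R13 (it is in state P, it has a disability rating): it is in state E1.
By R3 (it is in state E1, it is in state K): it is in category W.
By R4 (it is tagged T1): it receives a waiver.
By R35 (it is in category W, it receives a waiver, it has a qualifying event): it is on a waitlist.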